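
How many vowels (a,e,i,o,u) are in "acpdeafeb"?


Input: acpdeafeb
Checking each character:
  'a' at position 0: vowel (running total: 1)
  'c' at position 1: consonant
  'p' at position 2: consonant
  'd' at position 3: consonant
  'e' at position 4: vowel (running total: 2)
  'a' at position 5: vowel (running total: 3)
  'f' at position 6: consonant
  'e' at position 7: vowel (running total: 4)
  'b' at position 8: consonant
Total vowels: 4

4


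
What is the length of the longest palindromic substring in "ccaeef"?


Input: "ccaeef"
Checking substrings for palindromes:
  [0:2] "cc" (len 2) => palindrome
  [3:5] "ee" (len 2) => palindrome
Longest palindromic substring: "cc" with length 2

2


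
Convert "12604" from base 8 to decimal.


Input: "12604" in base 8
Positional expansion:
  Digit '1' (value 1) x 8^4 = 4096
  Digit '2' (value 2) x 8^3 = 1024
  Digit '6' (value 6) x 8^2 = 384
  Digit '0' (value 0) x 8^1 = 0
  Digit '4' (value 4) x 8^0 = 4
Sum = 5508

5508


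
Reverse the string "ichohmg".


Input: ichohmg
Reading characters right to left:
  Position 6: 'g'
  Position 5: 'm'
  Position 4: 'h'
  Position 3: 'o'
  Position 2: 'h'
  Position 1: 'c'
  Position 0: 'i'
Reversed: gmhohci

gmhohci


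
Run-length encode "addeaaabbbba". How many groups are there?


Input: addeaaabbbba
Scanning for consecutive runs:
  Group 1: 'a' x 1 (positions 0-0)
  Group 2: 'd' x 2 (positions 1-2)
  Group 3: 'e' x 1 (positions 3-3)
  Group 4: 'a' x 3 (positions 4-6)
  Group 5: 'b' x 4 (positions 7-10)
  Group 6: 'a' x 1 (positions 11-11)
Total groups: 6

6


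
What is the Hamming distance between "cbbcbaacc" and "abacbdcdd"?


Comparing "cbbcbaacc" and "abacbdcdd" position by position:
  Position 0: 'c' vs 'a' => differ
  Position 1: 'b' vs 'b' => same
  Position 2: 'b' vs 'a' => differ
  Position 3: 'c' vs 'c' => same
  Position 4: 'b' vs 'b' => same
  Position 5: 'a' vs 'd' => differ
  Position 6: 'a' vs 'c' => differ
  Position 7: 'c' vs 'd' => differ
  Position 8: 'c' vs 'd' => differ
Total differences (Hamming distance): 6

6


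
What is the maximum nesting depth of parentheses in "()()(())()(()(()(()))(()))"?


Input: "()()(())()(()(()(()))(()))"
Tracking depth:
  Position 0 '(': depth becomes 1
  Position 1 ')': depth becomes 0
  Position 2 '(': depth becomes 1
  Position 3 ')': depth becomes 0
  Position 4 '(': depth becomes 1
  Position 5 '(': depth becomes 2
  Position 6 ')': depth becomes 1
  Position 7 ')': depth becomes 0
  Position 8 '(': depth becomes 1
  Position 9 ')': depth becomes 0
  Position 10 '(': depth becomes 1
  Position 11 '(': depth becomes 2
  Position 12 ')': depth becomes 1
  Position 13 '(': depth becomes 2
  Position 14 '(': depth becomes 3
  Position 15 ')': depth becomes 2
  Position 16 '(': depth becomes 3
  Position 17 '(': depth becomes 4
  Position 18 ')': depth becomes 3
  Position 19 ')': depth becomes 2
  Position 20 ')': depth becomes 1
  Position 21 '(': depth becomes 2
  Position 22 '(': depth becomes 3
  Position 23 ')': depth becomes 2
  Position 24 ')': depth becomes 1
  Position 25 ')': depth becomes 0
Maximum depth reached: 4

4


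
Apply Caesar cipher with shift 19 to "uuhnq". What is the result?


Caesar cipher: shift "uuhnq" by 19
  'u' (pos 20) + 19 = pos 13 = 'n'
  'u' (pos 20) + 19 = pos 13 = 'n'
  'h' (pos 7) + 19 = pos 0 = 'a'
  'n' (pos 13) + 19 = pos 6 = 'g'
  'q' (pos 16) + 19 = pos 9 = 'j'
Result: nnagj

nnagj


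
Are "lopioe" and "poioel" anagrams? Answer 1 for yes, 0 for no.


Strings: "lopioe", "poioel"
Sorted first:  eiloop
Sorted second: eiloop
Sorted forms match => anagrams

1


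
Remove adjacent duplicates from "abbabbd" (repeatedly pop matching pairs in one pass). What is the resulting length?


Input: abbabbd
Stack-based adjacent duplicate removal:
  Read 'a': push. Stack: a
  Read 'b': push. Stack: ab
  Read 'b': matches stack top 'b' => pop. Stack: a
  Read 'a': matches stack top 'a' => pop. Stack: (empty)
  Read 'b': push. Stack: b
  Read 'b': matches stack top 'b' => pop. Stack: (empty)
  Read 'd': push. Stack: d
Final stack: "d" (length 1)

1


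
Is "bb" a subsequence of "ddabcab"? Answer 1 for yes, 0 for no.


Check if "bb" is a subsequence of "ddabcab"
Greedy scan:
  Position 0 ('d'): no match needed
  Position 1 ('d'): no match needed
  Position 2 ('a'): no match needed
  Position 3 ('b'): matches sub[0] = 'b'
  Position 4 ('c'): no match needed
  Position 5 ('a'): no match needed
  Position 6 ('b'): matches sub[1] = 'b'
All 2 characters matched => is a subsequence

1


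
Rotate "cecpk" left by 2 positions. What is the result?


Input: "cecpk", rotate left by 2
First 2 characters: "ce"
Remaining characters: "cpk"
Concatenate remaining + first: "cpk" + "ce" = "cpkce"

cpkce


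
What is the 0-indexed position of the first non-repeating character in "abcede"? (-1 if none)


Input: abcede
Character frequencies:
  'a': 1
  'b': 1
  'c': 1
  'd': 1
  'e': 2
Scanning left to right for freq == 1:
  Position 0 ('a'): unique! => answer = 0

0


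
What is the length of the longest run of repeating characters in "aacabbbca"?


Input: "aacabbbca"
Scanning for longest run:
  Position 1 ('a'): continues run of 'a', length=2
  Position 2 ('c'): new char, reset run to 1
  Position 3 ('a'): new char, reset run to 1
  Position 4 ('b'): new char, reset run to 1
  Position 5 ('b'): continues run of 'b', length=2
  Position 6 ('b'): continues run of 'b', length=3
  Position 7 ('c'): new char, reset run to 1
  Position 8 ('a'): new char, reset run to 1
Longest run: 'b' with length 3

3


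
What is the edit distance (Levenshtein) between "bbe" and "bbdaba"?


Computing edit distance: "bbe" -> "bbdaba"
DP table:
           b    b    d    a    b    a
      0    1    2    3    4    5    6
  b   1    0    1    2    3    4    5
  b   2    1    0    1    2    3    4
  e   3    2    1    1    2    3    4
Edit distance = dp[3][6] = 4

4


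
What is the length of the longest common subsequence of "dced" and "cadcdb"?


LCS of "dced" and "cadcdb"
DP table:
           c    a    d    c    d    b
      0    0    0    0    0    0    0
  d   0    0    0    1    1    1    1
  c   0    1    1    1    2    2    2
  e   0    1    1    1    2    2    2
  d   0    1    1    2    2    3    3
LCS length = dp[4][6] = 3

3


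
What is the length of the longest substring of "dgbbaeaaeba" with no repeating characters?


Input: "dgbbaeaaeba"
Sliding window (track last position of each char):
  Position 0 ('d'): window [0,0] length 1 -- new best
  Position 1 ('g'): window [0,1] length 2 -- new best
  Position 2 ('b'): window [0,2] length 3 -- new best
  Position 3 ('b'): repeat (last at 2), move window start to 3
  Position 3 ('b'): window [3,3] length 1
  Position 4 ('a'): window [3,4] length 2
  Position 5 ('e'): window [3,5] length 3
  Position 6 ('a'): repeat (last at 4), move window start to 5
  Position 6 ('a'): window [5,6] length 2
  Position 7 ('a'): repeat (last at 6), move window start to 7
  Position 7 ('a'): window [7,7] length 1
  Position 8 ('e'): window [7,8] length 2
  Position 9 ('b'): window [7,9] length 3
  Position 10 ('a'): repeat (last at 7), move window start to 8
  Position 10 ('a'): window [8,10] length 3
Longest substring with no repeats: "dgb" with length 3

3


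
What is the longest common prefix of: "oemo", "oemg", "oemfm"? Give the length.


Words: oemo, oemg, oemfm
  Position 0: all 'o' => match
  Position 1: all 'e' => match
  Position 2: all 'm' => match
  Position 3: ('o', 'g', 'f') => mismatch, stop
LCP = "oem" (length 3)

3


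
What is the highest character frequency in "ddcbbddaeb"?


Input: ddcbbddaeb
Character counts:
  'a': 1
  'b': 3
  'c': 1
  'd': 4
  'e': 1
Maximum frequency: 4

4


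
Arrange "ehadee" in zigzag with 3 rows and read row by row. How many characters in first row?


Zigzag "ehadee" into 3 rows:
Placing characters:
  'e' => row 0
  'h' => row 1
  'a' => row 2
  'd' => row 1
  'e' => row 0
  'e' => row 1
Rows:
  Row 0: "ee"
  Row 1: "hde"
  Row 2: "a"
First row length: 2

2


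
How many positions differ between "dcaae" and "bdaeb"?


Comparing "dcaae" and "bdaeb" position by position:
  Position 0: 'd' vs 'b' => DIFFER
  Position 1: 'c' vs 'd' => DIFFER
  Position 2: 'a' vs 'a' => same
  Position 3: 'a' vs 'e' => DIFFER
  Position 4: 'e' vs 'b' => DIFFER
Positions that differ: 4

4


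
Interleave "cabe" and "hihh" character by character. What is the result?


Interleaving "cabe" and "hihh":
  Position 0: 'c' from first, 'h' from second => "ch"
  Position 1: 'a' from first, 'i' from second => "ai"
  Position 2: 'b' from first, 'h' from second => "bh"
  Position 3: 'e' from first, 'h' from second => "eh"
Result: chaibheh

chaibheh


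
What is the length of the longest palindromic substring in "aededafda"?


Input: "aededafda"
Checking substrings for palindromes:
  [1:4] "ede" (len 3) => palindrome
  [2:5] "ded" (len 3) => palindrome
Longest palindromic substring: "ede" with length 3

3


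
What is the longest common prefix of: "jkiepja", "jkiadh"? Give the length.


Words: jkiepja, jkiadh
  Position 0: all 'j' => match
  Position 1: all 'k' => match
  Position 2: all 'i' => match
  Position 3: ('e', 'a') => mismatch, stop
LCP = "jki" (length 3)

3


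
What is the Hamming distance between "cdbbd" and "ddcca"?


Comparing "cdbbd" and "ddcca" position by position:
  Position 0: 'c' vs 'd' => differ
  Position 1: 'd' vs 'd' => same
  Position 2: 'b' vs 'c' => differ
  Position 3: 'b' vs 'c' => differ
  Position 4: 'd' vs 'a' => differ
Total differences (Hamming distance): 4

4


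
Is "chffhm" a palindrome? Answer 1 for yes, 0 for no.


Input: chffhm
Reversed: mhffhc
  Compare pos 0 ('c') with pos 5 ('m'): MISMATCH
  Compare pos 1 ('h') with pos 4 ('h'): match
  Compare pos 2 ('f') with pos 3 ('f'): match
Result: not a palindrome

0


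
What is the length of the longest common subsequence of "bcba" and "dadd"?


LCS of "bcba" and "dadd"
DP table:
           d    a    d    d
      0    0    0    0    0
  b   0    0    0    0    0
  c   0    0    0    0    0
  b   0    0    0    0    0
  a   0    0    1    1    1
LCS length = dp[4][4] = 1

1


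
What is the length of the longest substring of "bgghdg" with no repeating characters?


Input: "bgghdg"
Sliding window (track last position of each char):
  Position 0 ('b'): window [0,0] length 1 -- new best
  Position 1 ('g'): window [0,1] length 2 -- new best
  Position 2 ('g'): repeat (last at 1), move window start to 2
  Position 2 ('g'): window [2,2] length 1
  Position 3 ('h'): window [2,3] length 2
  Position 4 ('d'): window [2,4] length 3 -- new best
  Position 5 ('g'): repeat (last at 2), move window start to 3
  Position 5 ('g'): window [3,5] length 3
Longest substring with no repeats: "ghd" with length 3

3


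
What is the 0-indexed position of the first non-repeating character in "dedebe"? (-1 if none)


Input: dedebe
Character frequencies:
  'b': 1
  'd': 2
  'e': 3
Scanning left to right for freq == 1:
  Position 0 ('d'): freq=2, skip
  Position 1 ('e'): freq=3, skip
  Position 2 ('d'): freq=2, skip
  Position 3 ('e'): freq=3, skip
  Position 4 ('b'): unique! => answer = 4

4


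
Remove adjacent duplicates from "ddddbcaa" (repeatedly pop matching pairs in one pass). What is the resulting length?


Input: ddddbcaa
Stack-based adjacent duplicate removal:
  Read 'd': push. Stack: d
  Read 'd': matches stack top 'd' => pop. Stack: (empty)
  Read 'd': push. Stack: d
  Read 'd': matches stack top 'd' => pop. Stack: (empty)
  Read 'b': push. Stack: b
  Read 'c': push. Stack: bc
  Read 'a': push. Stack: bca
  Read 'a': matches stack top 'a' => pop. Stack: bc
Final stack: "bc" (length 2)

2


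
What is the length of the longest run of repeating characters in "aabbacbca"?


Input: "aabbacbca"
Scanning for longest run:
  Position 1 ('a'): continues run of 'a', length=2
  Position 2 ('b'): new char, reset run to 1
  Position 3 ('b'): continues run of 'b', length=2
  Position 4 ('a'): new char, reset run to 1
  Position 5 ('c'): new char, reset run to 1
  Position 6 ('b'): new char, reset run to 1
  Position 7 ('c'): new char, reset run to 1
  Position 8 ('a'): new char, reset run to 1
Longest run: 'a' with length 2

2


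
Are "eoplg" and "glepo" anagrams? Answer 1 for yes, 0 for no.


Strings: "eoplg", "glepo"
Sorted first:  eglop
Sorted second: eglop
Sorted forms match => anagrams

1


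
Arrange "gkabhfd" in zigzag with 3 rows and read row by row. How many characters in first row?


Zigzag "gkabhfd" into 3 rows:
Placing characters:
  'g' => row 0
  'k' => row 1
  'a' => row 2
  'b' => row 1
  'h' => row 0
  'f' => row 1
  'd' => row 2
Rows:
  Row 0: "gh"
  Row 1: "kbf"
  Row 2: "ad"
First row length: 2

2


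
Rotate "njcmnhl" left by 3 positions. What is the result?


Input: "njcmnhl", rotate left by 3
First 3 characters: "njc"
Remaining characters: "mnhl"
Concatenate remaining + first: "mnhl" + "njc" = "mnhlnjc"

mnhlnjc


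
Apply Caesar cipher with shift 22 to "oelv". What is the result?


Caesar cipher: shift "oelv" by 22
  'o' (pos 14) + 22 = pos 10 = 'k'
  'e' (pos 4) + 22 = pos 0 = 'a'
  'l' (pos 11) + 22 = pos 7 = 'h'
  'v' (pos 21) + 22 = pos 17 = 'r'
Result: kahr

kahr


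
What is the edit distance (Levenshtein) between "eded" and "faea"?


Computing edit distance: "eded" -> "faea"
DP table:
           f    a    e    a
      0    1    2    3    4
  e   1    1    2    2    3
  d   2    2    2    3    3
  e   3    3    3    2    3
  d   4    4    4    3    3
Edit distance = dp[4][4] = 3

3


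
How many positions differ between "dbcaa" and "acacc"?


Comparing "dbcaa" and "acacc" position by position:
  Position 0: 'd' vs 'a' => DIFFER
  Position 1: 'b' vs 'c' => DIFFER
  Position 2: 'c' vs 'a' => DIFFER
  Position 3: 'a' vs 'c' => DIFFER
  Position 4: 'a' vs 'c' => DIFFER
Positions that differ: 5

5


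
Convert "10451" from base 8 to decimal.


Input: "10451" in base 8
Positional expansion:
  Digit '1' (value 1) x 8^4 = 4096
  Digit '0' (value 0) x 8^3 = 0
  Digit '4' (value 4) x 8^2 = 256
  Digit '5' (value 5) x 8^1 = 40
  Digit '1' (value 1) x 8^0 = 1
Sum = 4393

4393


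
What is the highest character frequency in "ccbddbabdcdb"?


Input: ccbddbabdcdb
Character counts:
  'a': 1
  'b': 4
  'c': 3
  'd': 4
Maximum frequency: 4

4


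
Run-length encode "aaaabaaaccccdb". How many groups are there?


Input: aaaabaaaccccdb
Scanning for consecutive runs:
  Group 1: 'a' x 4 (positions 0-3)
  Group 2: 'b' x 1 (positions 4-4)
  Group 3: 'a' x 3 (positions 5-7)
  Group 4: 'c' x 4 (positions 8-11)
  Group 5: 'd' x 1 (positions 12-12)
  Group 6: 'b' x 1 (positions 13-13)
Total groups: 6

6


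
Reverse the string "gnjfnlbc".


Input: gnjfnlbc
Reading characters right to left:
  Position 7: 'c'
  Position 6: 'b'
  Position 5: 'l'
  Position 4: 'n'
  Position 3: 'f'
  Position 2: 'j'
  Position 1: 'n'
  Position 0: 'g'
Reversed: cblnfjng

cblnfjng


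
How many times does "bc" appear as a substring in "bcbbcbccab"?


Searching for "bc" in "bcbbcbccab"
Scanning each position:
  Position 0: "bc" => MATCH
  Position 1: "cb" => no
  Position 2: "bb" => no
  Position 3: "bc" => MATCH
  Position 4: "cb" => no
  Position 5: "bc" => MATCH
  Position 6: "cc" => no
  Position 7: "ca" => no
  Position 8: "ab" => no
Total occurrences: 3

3


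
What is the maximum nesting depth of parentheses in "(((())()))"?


Input: "(((())()))"
Tracking depth:
  Position 0 '(': depth becomes 1
  Position 1 '(': depth becomes 2
  Position 2 '(': depth becomes 3
  Position 3 '(': depth becomes 4
  Position 4 ')': depth becomes 3
  Position 5 ')': depth becomes 2
  Position 6 '(': depth becomes 3
  Position 7 ')': depth becomes 2
  Position 8 ')': depth becomes 1
  Position 9 ')': depth becomes 0
Maximum depth reached: 4

4


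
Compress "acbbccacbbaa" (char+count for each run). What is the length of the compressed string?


Input: acbbccacbbaa
Runs:
  'a' x 1 => "a1"
  'c' x 1 => "c1"
  'b' x 2 => "b2"
  'c' x 2 => "c2"
  'a' x 1 => "a1"
  'c' x 1 => "c1"
  'b' x 2 => "b2"
  'a' x 2 => "a2"
Compressed: "a1c1b2c2a1c1b2a2"
Compressed length: 16

16


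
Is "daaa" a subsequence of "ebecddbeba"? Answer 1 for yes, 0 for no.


Check if "daaa" is a subsequence of "ebecddbeba"
Greedy scan:
  Position 0 ('e'): no match needed
  Position 1 ('b'): no match needed
  Position 2 ('e'): no match needed
  Position 3 ('c'): no match needed
  Position 4 ('d'): matches sub[0] = 'd'
  Position 5 ('d'): no match needed
  Position 6 ('b'): no match needed
  Position 7 ('e'): no match needed
  Position 8 ('b'): no match needed
  Position 9 ('a'): matches sub[1] = 'a'
Only matched 2/4 characters => not a subsequence

0


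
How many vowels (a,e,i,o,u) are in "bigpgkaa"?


Input: bigpgkaa
Checking each character:
  'b' at position 0: consonant
  'i' at position 1: vowel (running total: 1)
  'g' at position 2: consonant
  'p' at position 3: consonant
  'g' at position 4: consonant
  'k' at position 5: consonant
  'a' at position 6: vowel (running total: 2)
  'a' at position 7: vowel (running total: 3)
Total vowels: 3

3


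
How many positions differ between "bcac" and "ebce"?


Comparing "bcac" and "ebce" position by position:
  Position 0: 'b' vs 'e' => DIFFER
  Position 1: 'c' vs 'b' => DIFFER
  Position 2: 'a' vs 'c' => DIFFER
  Position 3: 'c' vs 'e' => DIFFER
Positions that differ: 4

4


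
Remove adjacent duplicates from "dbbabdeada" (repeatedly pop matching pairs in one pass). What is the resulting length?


Input: dbbabdeada
Stack-based adjacent duplicate removal:
  Read 'd': push. Stack: d
  Read 'b': push. Stack: db
  Read 'b': matches stack top 'b' => pop. Stack: d
  Read 'a': push. Stack: da
  Read 'b': push. Stack: dab
  Read 'd': push. Stack: dabd
  Read 'e': push. Stack: dabde
  Read 'a': push. Stack: dabdea
  Read 'd': push. Stack: dabdead
  Read 'a': push. Stack: dabdeada
Final stack: "dabdeada" (length 8)

8


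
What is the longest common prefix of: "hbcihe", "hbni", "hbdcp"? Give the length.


Words: hbcihe, hbni, hbdcp
  Position 0: all 'h' => match
  Position 1: all 'b' => match
  Position 2: ('c', 'n', 'd') => mismatch, stop
LCP = "hb" (length 2)

2


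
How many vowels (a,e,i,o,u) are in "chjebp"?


Input: chjebp
Checking each character:
  'c' at position 0: consonant
  'h' at position 1: consonant
  'j' at position 2: consonant
  'e' at position 3: vowel (running total: 1)
  'b' at position 4: consonant
  'p' at position 5: consonant
Total vowels: 1

1


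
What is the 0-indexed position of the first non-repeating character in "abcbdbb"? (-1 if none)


Input: abcbdbb
Character frequencies:
  'a': 1
  'b': 4
  'c': 1
  'd': 1
Scanning left to right for freq == 1:
  Position 0 ('a'): unique! => answer = 0

0


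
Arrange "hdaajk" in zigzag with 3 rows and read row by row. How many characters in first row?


Zigzag "hdaajk" into 3 rows:
Placing characters:
  'h' => row 0
  'd' => row 1
  'a' => row 2
  'a' => row 1
  'j' => row 0
  'k' => row 1
Rows:
  Row 0: "hj"
  Row 1: "dak"
  Row 2: "a"
First row length: 2

2


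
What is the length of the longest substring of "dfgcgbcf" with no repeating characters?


Input: "dfgcgbcf"
Sliding window (track last position of each char):
  Position 0 ('d'): window [0,0] length 1 -- new best
  Position 1 ('f'): window [0,1] length 2 -- new best
  Position 2 ('g'): window [0,2] length 3 -- new best
  Position 3 ('c'): window [0,3] length 4 -- new best
  Position 4 ('g'): repeat (last at 2), move window start to 3
  Position 4 ('g'): window [3,4] length 2
  Position 5 ('b'): window [3,5] length 3
  Position 6 ('c'): repeat (last at 3), move window start to 4
  Position 6 ('c'): window [4,6] length 3
  Position 7 ('f'): window [4,7] length 4
Longest substring with no repeats: "dfgc" with length 4

4


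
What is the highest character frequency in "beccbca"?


Input: beccbca
Character counts:
  'a': 1
  'b': 2
  'c': 3
  'e': 1
Maximum frequency: 3

3


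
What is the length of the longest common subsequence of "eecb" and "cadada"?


LCS of "eecb" and "cadada"
DP table:
           c    a    d    a    d    a
      0    0    0    0    0    0    0
  e   0    0    0    0    0    0    0
  e   0    0    0    0    0    0    0
  c   0    1    1    1    1    1    1
  b   0    1    1    1    1    1    1
LCS length = dp[4][6] = 1

1


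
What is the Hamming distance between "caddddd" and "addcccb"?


Comparing "caddddd" and "addcccb" position by position:
  Position 0: 'c' vs 'a' => differ
  Position 1: 'a' vs 'd' => differ
  Position 2: 'd' vs 'd' => same
  Position 3: 'd' vs 'c' => differ
  Position 4: 'd' vs 'c' => differ
  Position 5: 'd' vs 'c' => differ
  Position 6: 'd' vs 'b' => differ
Total differences (Hamming distance): 6

6


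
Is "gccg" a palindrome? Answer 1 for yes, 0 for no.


Input: gccg
Reversed: gccg
  Compare pos 0 ('g') with pos 3 ('g'): match
  Compare pos 1 ('c') with pos 2 ('c'): match
Result: palindrome

1


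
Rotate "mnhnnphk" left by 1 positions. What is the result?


Input: "mnhnnphk", rotate left by 1
First 1 characters: "m"
Remaining characters: "nhnnphk"
Concatenate remaining + first: "nhnnphk" + "m" = "nhnnphkm"

nhnnphkm


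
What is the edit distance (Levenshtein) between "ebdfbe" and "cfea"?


Computing edit distance: "ebdfbe" -> "cfea"
DP table:
           c    f    e    a
      0    1    2    3    4
  e   1    1    2    2    3
  b   2    2    2    3    3
  d   3    3    3    3    4
  f   4    4    3    4    4
  b   5    5    4    4    5
  e   6    6    5    4    5
Edit distance = dp[6][4] = 5

5


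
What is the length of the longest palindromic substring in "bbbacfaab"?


Input: "bbbacfaab"
Checking substrings for palindromes:
  [0:3] "bbb" (len 3) => palindrome
  [0:2] "bb" (len 2) => palindrome
  [1:3] "bb" (len 2) => palindrome
  [6:8] "aa" (len 2) => palindrome
Longest palindromic substring: "bbb" with length 3

3


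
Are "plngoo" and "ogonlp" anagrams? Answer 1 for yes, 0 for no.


Strings: "plngoo", "ogonlp"
Sorted first:  glnoop
Sorted second: glnoop
Sorted forms match => anagrams

1


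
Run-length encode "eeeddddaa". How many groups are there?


Input: eeeddddaa
Scanning for consecutive runs:
  Group 1: 'e' x 3 (positions 0-2)
  Group 2: 'd' x 4 (positions 3-6)
  Group 3: 'a' x 2 (positions 7-8)
Total groups: 3

3


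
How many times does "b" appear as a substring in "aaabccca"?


Searching for "b" in "aaabccca"
Scanning each position:
  Position 0: "a" => no
  Position 1: "a" => no
  Position 2: "a" => no
  Position 3: "b" => MATCH
  Position 4: "c" => no
  Position 5: "c" => no
  Position 6: "c" => no
  Position 7: "a" => no
Total occurrences: 1

1


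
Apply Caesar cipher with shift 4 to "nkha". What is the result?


Caesar cipher: shift "nkha" by 4
  'n' (pos 13) + 4 = pos 17 = 'r'
  'k' (pos 10) + 4 = pos 14 = 'o'
  'h' (pos 7) + 4 = pos 11 = 'l'
  'a' (pos 0) + 4 = pos 4 = 'e'
Result: role

role


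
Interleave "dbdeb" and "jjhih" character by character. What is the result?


Interleaving "dbdeb" and "jjhih":
  Position 0: 'd' from first, 'j' from second => "dj"
  Position 1: 'b' from first, 'j' from second => "bj"
  Position 2: 'd' from first, 'h' from second => "dh"
  Position 3: 'e' from first, 'i' from second => "ei"
  Position 4: 'b' from first, 'h' from second => "bh"
Result: djbjdheibh

djbjdheibh


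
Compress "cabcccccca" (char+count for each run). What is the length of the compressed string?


Input: cabcccccca
Runs:
  'c' x 1 => "c1"
  'a' x 1 => "a1"
  'b' x 1 => "b1"
  'c' x 6 => "c6"
  'a' x 1 => "a1"
Compressed: "c1a1b1c6a1"
Compressed length: 10

10


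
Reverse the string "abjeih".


Input: abjeih
Reading characters right to left:
  Position 5: 'h'
  Position 4: 'i'
  Position 3: 'e'
  Position 2: 'j'
  Position 1: 'b'
  Position 0: 'a'
Reversed: hiejba

hiejba


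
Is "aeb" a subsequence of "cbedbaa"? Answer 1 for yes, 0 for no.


Check if "aeb" is a subsequence of "cbedbaa"
Greedy scan:
  Position 0 ('c'): no match needed
  Position 1 ('b'): no match needed
  Position 2 ('e'): no match needed
  Position 3 ('d'): no match needed
  Position 4 ('b'): no match needed
  Position 5 ('a'): matches sub[0] = 'a'
  Position 6 ('a'): no match needed
Only matched 1/3 characters => not a subsequence

0


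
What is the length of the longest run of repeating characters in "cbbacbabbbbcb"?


Input: "cbbacbabbbbcb"
Scanning for longest run:
  Position 1 ('b'): new char, reset run to 1
  Position 2 ('b'): continues run of 'b', length=2
  Position 3 ('a'): new char, reset run to 1
  Position 4 ('c'): new char, reset run to 1
  Position 5 ('b'): new char, reset run to 1
  Position 6 ('a'): new char, reset run to 1
  Position 7 ('b'): new char, reset run to 1
  Position 8 ('b'): continues run of 'b', length=2
  Position 9 ('b'): continues run of 'b', length=3
  Position 10 ('b'): continues run of 'b', length=4
  Position 11 ('c'): new char, reset run to 1
  Position 12 ('b'): new char, reset run to 1
Longest run: 'b' with length 4

4


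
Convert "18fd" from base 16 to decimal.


Input: "18fd" in base 16
Positional expansion:
  Digit '1' (value 1) x 16^3 = 4096
  Digit '8' (value 8) x 16^2 = 2048
  Digit 'f' (value 15) x 16^1 = 240
  Digit 'd' (value 13) x 16^0 = 13
Sum = 6397

6397


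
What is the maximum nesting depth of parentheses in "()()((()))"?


Input: "()()((()))"
Tracking depth:
  Position 0 '(': depth becomes 1
  Position 1 ')': depth becomes 0
  Position 2 '(': depth becomes 1
  Position 3 ')': depth becomes 0
  Position 4 '(': depth becomes 1
  Position 5 '(': depth becomes 2
  Position 6 '(': depth becomes 3
  Position 7 ')': depth becomes 2
  Position 8 ')': depth becomes 1
  Position 9 ')': depth becomes 0
Maximum depth reached: 3

3


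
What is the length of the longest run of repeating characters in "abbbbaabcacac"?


Input: "abbbbaabcacac"
Scanning for longest run:
  Position 1 ('b'): new char, reset run to 1
  Position 2 ('b'): continues run of 'b', length=2
  Position 3 ('b'): continues run of 'b', length=3
  Position 4 ('b'): continues run of 'b', length=4
  Position 5 ('a'): new char, reset run to 1
  Position 6 ('a'): continues run of 'a', length=2
  Position 7 ('b'): new char, reset run to 1
  Position 8 ('c'): new char, reset run to 1
  Position 9 ('a'): new char, reset run to 1
  Position 10 ('c'): new char, reset run to 1
  Position 11 ('a'): new char, reset run to 1
  Position 12 ('c'): new char, reset run to 1
Longest run: 'b' with length 4

4


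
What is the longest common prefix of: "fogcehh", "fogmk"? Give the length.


Words: fogcehh, fogmk
  Position 0: all 'f' => match
  Position 1: all 'o' => match
  Position 2: all 'g' => match
  Position 3: ('c', 'm') => mismatch, stop
LCP = "fog" (length 3)

3


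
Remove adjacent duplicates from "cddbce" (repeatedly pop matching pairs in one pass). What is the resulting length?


Input: cddbce
Stack-based adjacent duplicate removal:
  Read 'c': push. Stack: c
  Read 'd': push. Stack: cd
  Read 'd': matches stack top 'd' => pop. Stack: c
  Read 'b': push. Stack: cb
  Read 'c': push. Stack: cbc
  Read 'e': push. Stack: cbce
Final stack: "cbce" (length 4)

4


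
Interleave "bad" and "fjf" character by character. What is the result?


Interleaving "bad" and "fjf":
  Position 0: 'b' from first, 'f' from second => "bf"
  Position 1: 'a' from first, 'j' from second => "aj"
  Position 2: 'd' from first, 'f' from second => "df"
Result: bfajdf

bfajdf


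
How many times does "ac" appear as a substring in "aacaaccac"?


Searching for "ac" in "aacaaccac"
Scanning each position:
  Position 0: "aa" => no
  Position 1: "ac" => MATCH
  Position 2: "ca" => no
  Position 3: "aa" => no
  Position 4: "ac" => MATCH
  Position 5: "cc" => no
  Position 6: "ca" => no
  Position 7: "ac" => MATCH
Total occurrences: 3

3


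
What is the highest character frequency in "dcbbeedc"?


Input: dcbbeedc
Character counts:
  'b': 2
  'c': 2
  'd': 2
  'e': 2
Maximum frequency: 2

2


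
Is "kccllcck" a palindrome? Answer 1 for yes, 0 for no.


Input: kccllcck
Reversed: kccllcck
  Compare pos 0 ('k') with pos 7 ('k'): match
  Compare pos 1 ('c') with pos 6 ('c'): match
  Compare pos 2 ('c') with pos 5 ('c'): match
  Compare pos 3 ('l') with pos 4 ('l'): match
Result: palindrome

1


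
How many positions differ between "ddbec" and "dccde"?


Comparing "ddbec" and "dccde" position by position:
  Position 0: 'd' vs 'd' => same
  Position 1: 'd' vs 'c' => DIFFER
  Position 2: 'b' vs 'c' => DIFFER
  Position 3: 'e' vs 'd' => DIFFER
  Position 4: 'c' vs 'e' => DIFFER
Positions that differ: 4

4


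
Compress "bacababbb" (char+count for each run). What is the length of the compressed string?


Input: bacababbb
Runs:
  'b' x 1 => "b1"
  'a' x 1 => "a1"
  'c' x 1 => "c1"
  'a' x 1 => "a1"
  'b' x 1 => "b1"
  'a' x 1 => "a1"
  'b' x 3 => "b3"
Compressed: "b1a1c1a1b1a1b3"
Compressed length: 14

14


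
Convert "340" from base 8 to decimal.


Input: "340" in base 8
Positional expansion:
  Digit '3' (value 3) x 8^2 = 192
  Digit '4' (value 4) x 8^1 = 32
  Digit '0' (value 0) x 8^0 = 0
Sum = 224

224


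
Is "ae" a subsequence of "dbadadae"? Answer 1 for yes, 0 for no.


Check if "ae" is a subsequence of "dbadadae"
Greedy scan:
  Position 0 ('d'): no match needed
  Position 1 ('b'): no match needed
  Position 2 ('a'): matches sub[0] = 'a'
  Position 3 ('d'): no match needed
  Position 4 ('a'): no match needed
  Position 5 ('d'): no match needed
  Position 6 ('a'): no match needed
  Position 7 ('e'): matches sub[1] = 'e'
All 2 characters matched => is a subsequence

1


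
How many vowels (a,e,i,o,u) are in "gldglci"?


Input: gldglci
Checking each character:
  'g' at position 0: consonant
  'l' at position 1: consonant
  'd' at position 2: consonant
  'g' at position 3: consonant
  'l' at position 4: consonant
  'c' at position 5: consonant
  'i' at position 6: vowel (running total: 1)
Total vowels: 1

1


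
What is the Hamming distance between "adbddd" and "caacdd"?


Comparing "adbddd" and "caacdd" position by position:
  Position 0: 'a' vs 'c' => differ
  Position 1: 'd' vs 'a' => differ
  Position 2: 'b' vs 'a' => differ
  Position 3: 'd' vs 'c' => differ
  Position 4: 'd' vs 'd' => same
  Position 5: 'd' vs 'd' => same
Total differences (Hamming distance): 4

4


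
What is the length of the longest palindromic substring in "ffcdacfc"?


Input: "ffcdacfc"
Checking substrings for palindromes:
  [5:8] "cfc" (len 3) => palindrome
  [0:2] "ff" (len 2) => palindrome
Longest palindromic substring: "cfc" with length 3

3


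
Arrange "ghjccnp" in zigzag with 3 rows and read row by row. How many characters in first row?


Zigzag "ghjccnp" into 3 rows:
Placing characters:
  'g' => row 0
  'h' => row 1
  'j' => row 2
  'c' => row 1
  'c' => row 0
  'n' => row 1
  'p' => row 2
Rows:
  Row 0: "gc"
  Row 1: "hcn"
  Row 2: "jp"
First row length: 2

2


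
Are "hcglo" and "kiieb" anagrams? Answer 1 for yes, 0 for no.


Strings: "hcglo", "kiieb"
Sorted first:  cghlo
Sorted second: beiik
Differ at position 0: 'c' vs 'b' => not anagrams

0


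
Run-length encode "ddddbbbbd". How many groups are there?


Input: ddddbbbbd
Scanning for consecutive runs:
  Group 1: 'd' x 4 (positions 0-3)
  Group 2: 'b' x 4 (positions 4-7)
  Group 3: 'd' x 1 (positions 8-8)
Total groups: 3

3


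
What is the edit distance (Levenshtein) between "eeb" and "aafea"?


Computing edit distance: "eeb" -> "aafea"
DP table:
           a    a    f    e    a
      0    1    2    3    4    5
  e   1    1    2    3    3    4
  e   2    2    2    3    3    4
  b   3    3    3    3    4    4
Edit distance = dp[3][5] = 4

4


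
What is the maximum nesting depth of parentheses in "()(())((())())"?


Input: "()(())((())())"
Tracking depth:
  Position 0 '(': depth becomes 1
  Position 1 ')': depth becomes 0
  Position 2 '(': depth becomes 1
  Position 3 '(': depth becomes 2
  Position 4 ')': depth becomes 1
  Position 5 ')': depth becomes 0
  Position 6 '(': depth becomes 1
  Position 7 '(': depth becomes 2
  Position 8 '(': depth becomes 3
  Position 9 ')': depth becomes 2
  Position 10 ')': depth becomes 1
  Position 11 '(': depth becomes 2
  Position 12 ')': depth becomes 1
  Position 13 ')': depth becomes 0
Maximum depth reached: 3

3


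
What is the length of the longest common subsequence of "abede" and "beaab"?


LCS of "abede" and "beaab"
DP table:
           b    e    a    a    b
      0    0    0    0    0    0
  a   0    0    0    1    1    1
  b   0    1    1    1    1    2
  e   0    1    2    2    2    2
  d   0    1    2    2    2    2
  e   0    1    2    2    2    2
LCS length = dp[5][5] = 2

2


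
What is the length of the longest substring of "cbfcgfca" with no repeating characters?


Input: "cbfcgfca"
Sliding window (track last position of each char):
  Position 0 ('c'): window [0,0] length 1 -- new best
  Position 1 ('b'): window [0,1] length 2 -- new best
  Position 2 ('f'): window [0,2] length 3 -- new best
  Position 3 ('c'): repeat (last at 0), move window start to 1
  Position 3 ('c'): window [1,3] length 3
  Position 4 ('g'): window [1,4] length 4 -- new best
  Position 5 ('f'): repeat (last at 2), move window start to 3
  Position 5 ('f'): window [3,5] length 3
  Position 6 ('c'): repeat (last at 3), move window start to 4
  Position 6 ('c'): window [4,6] length 3
  Position 7 ('a'): window [4,7] length 4
Longest substring with no repeats: "bfcg" with length 4

4


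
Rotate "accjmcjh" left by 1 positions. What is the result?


Input: "accjmcjh", rotate left by 1
First 1 characters: "a"
Remaining characters: "ccjmcjh"
Concatenate remaining + first: "ccjmcjh" + "a" = "ccjmcjha"

ccjmcjha


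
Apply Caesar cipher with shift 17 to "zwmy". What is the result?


Caesar cipher: shift "zwmy" by 17
  'z' (pos 25) + 17 = pos 16 = 'q'
  'w' (pos 22) + 17 = pos 13 = 'n'
  'm' (pos 12) + 17 = pos 3 = 'd'
  'y' (pos 24) + 17 = pos 15 = 'p'
Result: qndp

qndp


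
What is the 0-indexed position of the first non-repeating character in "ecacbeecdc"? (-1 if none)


Input: ecacbeecdc
Character frequencies:
  'a': 1
  'b': 1
  'c': 4
  'd': 1
  'e': 3
Scanning left to right for freq == 1:
  Position 0 ('e'): freq=3, skip
  Position 1 ('c'): freq=4, skip
  Position 2 ('a'): unique! => answer = 2

2


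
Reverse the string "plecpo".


Input: plecpo
Reading characters right to left:
  Position 5: 'o'
  Position 4: 'p'
  Position 3: 'c'
  Position 2: 'e'
  Position 1: 'l'
  Position 0: 'p'
Reversed: opcelp

opcelp


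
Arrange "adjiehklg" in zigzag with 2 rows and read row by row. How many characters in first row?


Zigzag "adjiehklg" into 2 rows:
Placing characters:
  'a' => row 0
  'd' => row 1
  'j' => row 0
  'i' => row 1
  'e' => row 0
  'h' => row 1
  'k' => row 0
  'l' => row 1
  'g' => row 0
Rows:
  Row 0: "ajekg"
  Row 1: "dihl"
First row length: 5

5


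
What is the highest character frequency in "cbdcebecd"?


Input: cbdcebecd
Character counts:
  'b': 2
  'c': 3
  'd': 2
  'e': 2
Maximum frequency: 3

3


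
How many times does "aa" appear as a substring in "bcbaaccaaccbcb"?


Searching for "aa" in "bcbaaccaaccbcb"
Scanning each position:
  Position 0: "bc" => no
  Position 1: "cb" => no
  Position 2: "ba" => no
  Position 3: "aa" => MATCH
  Position 4: "ac" => no
  Position 5: "cc" => no
  Position 6: "ca" => no
  Position 7: "aa" => MATCH
  Position 8: "ac" => no
  Position 9: "cc" => no
  Position 10: "cb" => no
  Position 11: "bc" => no
  Position 12: "cb" => no
Total occurrences: 2

2


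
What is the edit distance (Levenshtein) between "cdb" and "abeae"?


Computing edit distance: "cdb" -> "abeae"
DP table:
           a    b    e    a    e
      0    1    2    3    4    5
  c   1    1    2    3    4    5
  d   2    2    2    3    4    5
  b   3    3    2    3    4    5
Edit distance = dp[3][5] = 5

5


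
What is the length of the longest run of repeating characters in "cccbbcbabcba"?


Input: "cccbbcbabcba"
Scanning for longest run:
  Position 1 ('c'): continues run of 'c', length=2
  Position 2 ('c'): continues run of 'c', length=3
  Position 3 ('b'): new char, reset run to 1
  Position 4 ('b'): continues run of 'b', length=2
  Position 5 ('c'): new char, reset run to 1
  Position 6 ('b'): new char, reset run to 1
  Position 7 ('a'): new char, reset run to 1
  Position 8 ('b'): new char, reset run to 1
  Position 9 ('c'): new char, reset run to 1
  Position 10 ('b'): new char, reset run to 1
  Position 11 ('a'): new char, reset run to 1
Longest run: 'c' with length 3

3


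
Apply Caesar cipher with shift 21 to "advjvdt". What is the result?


Caesar cipher: shift "advjvdt" by 21
  'a' (pos 0) + 21 = pos 21 = 'v'
  'd' (pos 3) + 21 = pos 24 = 'y'
  'v' (pos 21) + 21 = pos 16 = 'q'
  'j' (pos 9) + 21 = pos 4 = 'e'
  'v' (pos 21) + 21 = pos 16 = 'q'
  'd' (pos 3) + 21 = pos 24 = 'y'
  't' (pos 19) + 21 = pos 14 = 'o'
Result: vyqeqyo

vyqeqyo


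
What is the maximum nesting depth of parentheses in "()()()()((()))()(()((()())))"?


Input: "()()()()((()))()(()((()())))"
Tracking depth:
  Position 0 '(': depth becomes 1
  Position 1 ')': depth becomes 0
  Position 2 '(': depth becomes 1
  Position 3 ')': depth becomes 0
  Position 4 '(': depth becomes 1
  Position 5 ')': depth becomes 0
  Position 6 '(': depth becomes 1
  Position 7 ')': depth becomes 0
  Position 8 '(': depth becomes 1
  Position 9 '(': depth becomes 2
  Position 10 '(': depth becomes 3
  Position 11 ')': depth becomes 2
  Position 12 ')': depth becomes 1
  Position 13 ')': depth becomes 0
  Position 14 '(': depth becomes 1
  Position 15 ')': depth becomes 0
  Position 16 '(': depth becomes 1
  Position 17 '(': depth becomes 2
  Position 18 ')': depth becomes 1
  Position 19 '(': depth becomes 2
  Position 20 '(': depth becomes 3
  Position 21 '(': depth becomes 4
  Position 22 ')': depth becomes 3
  Position 23 '(': depth becomes 4
  Position 24 ')': depth becomes 3
  Position 25 ')': depth becomes 2
  Position 26 ')': depth becomes 1
  Position 27 ')': depth becomes 0
Maximum depth reached: 4

4


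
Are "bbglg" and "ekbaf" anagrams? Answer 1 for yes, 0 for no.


Strings: "bbglg", "ekbaf"
Sorted first:  bbggl
Sorted second: abefk
Differ at position 0: 'b' vs 'a' => not anagrams

0


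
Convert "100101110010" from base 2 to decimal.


Input: "100101110010" in base 2
Positional expansion:
  Digit '1' (value 1) x 2^11 = 2048
  Digit '0' (value 0) x 2^10 = 0
  Digit '0' (value 0) x 2^9 = 0
  Digit '1' (value 1) x 2^8 = 256
  Digit '0' (value 0) x 2^7 = 0
  Digit '1' (value 1) x 2^6 = 64
  Digit '1' (value 1) x 2^5 = 32
  Digit '1' (value 1) x 2^4 = 16
  Digit '0' (value 0) x 2^3 = 0
  Digit '0' (value 0) x 2^2 = 0
  Digit '1' (value 1) x 2^1 = 2
  Digit '0' (value 0) x 2^0 = 0
Sum = 2418

2418


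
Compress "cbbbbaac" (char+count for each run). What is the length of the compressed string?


Input: cbbbbaac
Runs:
  'c' x 1 => "c1"
  'b' x 4 => "b4"
  'a' x 2 => "a2"
  'c' x 1 => "c1"
Compressed: "c1b4a2c1"
Compressed length: 8

8


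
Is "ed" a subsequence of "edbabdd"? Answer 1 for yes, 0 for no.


Check if "ed" is a subsequence of "edbabdd"
Greedy scan:
  Position 0 ('e'): matches sub[0] = 'e'
  Position 1 ('d'): matches sub[1] = 'd'
  Position 2 ('b'): no match needed
  Position 3 ('a'): no match needed
  Position 4 ('b'): no match needed
  Position 5 ('d'): no match needed
  Position 6 ('d'): no match needed
All 2 characters matched => is a subsequence

1


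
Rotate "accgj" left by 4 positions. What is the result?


Input: "accgj", rotate left by 4
First 4 characters: "accg"
Remaining characters: "j"
Concatenate remaining + first: "j" + "accg" = "jaccg"

jaccg


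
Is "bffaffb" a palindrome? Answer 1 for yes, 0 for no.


Input: bffaffb
Reversed: bffaffb
  Compare pos 0 ('b') with pos 6 ('b'): match
  Compare pos 1 ('f') with pos 5 ('f'): match
  Compare pos 2 ('f') with pos 4 ('f'): match
Result: palindrome

1
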